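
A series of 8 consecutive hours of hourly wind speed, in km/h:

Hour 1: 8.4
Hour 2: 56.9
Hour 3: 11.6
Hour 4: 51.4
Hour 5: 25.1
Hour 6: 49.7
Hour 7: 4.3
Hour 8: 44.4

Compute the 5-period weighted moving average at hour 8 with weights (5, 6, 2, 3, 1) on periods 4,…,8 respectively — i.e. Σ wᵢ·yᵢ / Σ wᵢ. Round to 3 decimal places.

Weighted sum: 5·51.4 + 6·25.1 + 2·49.7 + 3·4.3 + 1·44.4 = 257.0 + 150.6 + 99.4 + 12.9 + 44.4 = 564.3
Weight total: 5 + 6 + 2 + 3 + 1 = 17
WMA = 564.3 / 17 = 33.194

33.194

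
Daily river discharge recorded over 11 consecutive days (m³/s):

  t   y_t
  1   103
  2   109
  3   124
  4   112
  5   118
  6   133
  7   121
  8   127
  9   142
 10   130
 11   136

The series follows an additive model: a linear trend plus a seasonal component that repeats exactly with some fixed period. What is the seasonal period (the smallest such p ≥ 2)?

3

First differences y_{t+1} − y_t: 6, 15, -12, 6, 15, -12, 6, 15, …
The difference pattern repeats every 3 terms and not for any smaller step, so p = 3.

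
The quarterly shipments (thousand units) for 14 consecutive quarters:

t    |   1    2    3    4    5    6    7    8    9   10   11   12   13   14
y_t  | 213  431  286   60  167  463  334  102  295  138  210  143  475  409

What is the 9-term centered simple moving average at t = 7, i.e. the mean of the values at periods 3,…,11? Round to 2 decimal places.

Sum of periods 3–11: 286 + 60 + 167 + 463 + 334 + 102 + 295 + 138 + 210 = 2055
Divide by 9: 2055 / 9 = 228.33

228.33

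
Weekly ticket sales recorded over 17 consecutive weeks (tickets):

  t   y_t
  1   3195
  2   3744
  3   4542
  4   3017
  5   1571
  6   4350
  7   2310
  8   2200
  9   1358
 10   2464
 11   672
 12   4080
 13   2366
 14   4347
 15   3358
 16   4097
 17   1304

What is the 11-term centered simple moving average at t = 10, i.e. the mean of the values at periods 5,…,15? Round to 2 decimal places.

Sum of periods 5–15: 1571 + 4350 + 2310 + 2200 + 1358 + 2464 + 672 + 4080 + 2366 + 4347 + 3358 = 29076
Divide by 11: 29076 / 11 = 2643.27

2643.27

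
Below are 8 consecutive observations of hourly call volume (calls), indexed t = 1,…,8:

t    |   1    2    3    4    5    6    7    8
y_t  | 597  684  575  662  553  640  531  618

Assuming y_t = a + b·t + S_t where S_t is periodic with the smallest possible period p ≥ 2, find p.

First differences y_{t+1} − y_t: 87, -109, 87, -109, 87, -109, …
The difference pattern repeats every 2 terms and not for any smaller step, so p = 2.

2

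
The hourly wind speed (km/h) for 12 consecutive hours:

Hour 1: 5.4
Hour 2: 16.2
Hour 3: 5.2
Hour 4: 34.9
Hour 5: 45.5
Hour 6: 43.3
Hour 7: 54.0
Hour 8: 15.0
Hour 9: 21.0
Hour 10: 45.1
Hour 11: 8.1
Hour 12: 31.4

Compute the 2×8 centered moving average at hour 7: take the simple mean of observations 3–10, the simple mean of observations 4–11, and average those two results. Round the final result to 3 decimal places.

Sum over 3–10: 5.2 + 34.9 + 45.5 + 43.3 + 54.0 + 15.0 + 21.0 + 45.1 = 264.0
Sum over 4–11: 34.9 + 45.5 + 43.3 + 54.0 + 15.0 + 21.0 + 45.1 + 8.1 = 266.9
CMA at t=7 = (264.0 + 266.9) / (2·8) = 530.9 / 16 = 33.181

33.181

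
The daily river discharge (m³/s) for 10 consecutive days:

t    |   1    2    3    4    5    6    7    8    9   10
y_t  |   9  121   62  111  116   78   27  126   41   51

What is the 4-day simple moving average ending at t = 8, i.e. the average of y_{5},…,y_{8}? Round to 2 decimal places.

Sum of periods 5–8: 116 + 78 + 27 + 126 = 347
Divide by 4: 347 / 4 = 86.75

86.75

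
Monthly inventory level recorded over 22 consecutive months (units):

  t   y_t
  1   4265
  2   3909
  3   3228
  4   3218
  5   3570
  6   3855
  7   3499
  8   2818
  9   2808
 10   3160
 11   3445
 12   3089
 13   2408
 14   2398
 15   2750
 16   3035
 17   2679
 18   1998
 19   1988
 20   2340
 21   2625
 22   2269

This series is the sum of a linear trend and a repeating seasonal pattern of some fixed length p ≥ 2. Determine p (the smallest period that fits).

First differences y_{t+1} − y_t: -356, -681, -10, 352, 285, -356, -681, -10, 352, 285, -356, -681, …
The difference pattern repeats every 5 terms and not for any smaller step, so p = 5.

5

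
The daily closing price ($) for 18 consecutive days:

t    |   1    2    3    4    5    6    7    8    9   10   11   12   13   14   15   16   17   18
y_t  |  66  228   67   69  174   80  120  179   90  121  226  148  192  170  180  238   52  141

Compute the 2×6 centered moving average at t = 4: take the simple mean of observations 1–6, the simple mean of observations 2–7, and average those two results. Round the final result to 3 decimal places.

118.500

Sum over 1–6: 66 + 228 + 67 + 69 + 174 + 80 = 684
Sum over 2–7: 228 + 67 + 69 + 174 + 80 + 120 = 738
CMA at t=4 = (684 + 738) / (2·6) = 1422 / 12 = 118.500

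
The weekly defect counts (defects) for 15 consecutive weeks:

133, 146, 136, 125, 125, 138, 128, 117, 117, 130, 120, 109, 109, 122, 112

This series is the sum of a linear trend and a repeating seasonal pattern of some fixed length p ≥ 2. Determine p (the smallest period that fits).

4

First differences y_{t+1} − y_t: 13, -10, -11, 0, 13, -10, -11, 0, 13, -10, …
The difference pattern repeats every 4 terms and not for any smaller step, so p = 4.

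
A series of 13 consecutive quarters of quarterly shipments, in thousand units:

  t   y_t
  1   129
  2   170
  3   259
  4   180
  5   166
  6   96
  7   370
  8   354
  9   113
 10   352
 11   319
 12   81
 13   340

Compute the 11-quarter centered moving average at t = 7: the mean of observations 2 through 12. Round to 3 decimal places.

Sum of periods 2–12: 170 + 259 + 180 + 166 + 96 + 370 + 354 + 113 + 352 + 319 + 81 = 2460
Divide by 11: 2460 / 11 = 223.636

223.636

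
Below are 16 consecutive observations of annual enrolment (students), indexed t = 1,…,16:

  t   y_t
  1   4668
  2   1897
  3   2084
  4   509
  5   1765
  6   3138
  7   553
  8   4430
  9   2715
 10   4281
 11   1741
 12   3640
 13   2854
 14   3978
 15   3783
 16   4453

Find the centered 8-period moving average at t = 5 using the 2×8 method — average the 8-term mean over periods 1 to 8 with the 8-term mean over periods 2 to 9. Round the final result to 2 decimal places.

2258.44

Sum over 1–8: 4668 + 1897 + 2084 + 509 + 1765 + 3138 + 553 + 4430 = 19044
Sum over 2–9: 1897 + 2084 + 509 + 1765 + 3138 + 553 + 4430 + 2715 = 17091
CMA at t=5 = (19044 + 17091) / (2·8) = 36135 / 16 = 2258.44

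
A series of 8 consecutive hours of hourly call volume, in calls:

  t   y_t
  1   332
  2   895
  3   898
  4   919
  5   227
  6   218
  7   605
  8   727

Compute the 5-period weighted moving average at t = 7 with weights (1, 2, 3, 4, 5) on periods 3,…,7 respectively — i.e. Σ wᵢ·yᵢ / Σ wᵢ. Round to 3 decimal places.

Weighted sum: 1·898 + 2·919 + 3·227 + 4·218 + 5·605 = 898 + 1838 + 681 + 872 + 3025 = 7314
Weight total: 1 + 2 + 3 + 4 + 5 = 15
WMA = 7314 / 15 = 487.600

487.600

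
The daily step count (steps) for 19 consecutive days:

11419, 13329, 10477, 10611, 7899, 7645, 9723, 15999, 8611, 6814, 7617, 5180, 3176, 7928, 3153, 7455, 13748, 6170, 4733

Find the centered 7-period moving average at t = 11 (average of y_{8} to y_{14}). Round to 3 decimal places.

7903.571

Sum of periods 8–14: 15999 + 8611 + 6814 + 7617 + 5180 + 3176 + 7928 = 55325
Divide by 7: 55325 / 7 = 7903.571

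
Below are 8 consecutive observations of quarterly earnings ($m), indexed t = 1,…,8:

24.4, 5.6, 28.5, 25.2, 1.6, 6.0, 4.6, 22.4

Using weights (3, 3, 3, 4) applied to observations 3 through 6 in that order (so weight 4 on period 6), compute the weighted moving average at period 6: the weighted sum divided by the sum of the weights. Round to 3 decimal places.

Weighted sum: 3·28.5 + 3·25.2 + 3·1.6 + 4·6.0 = 85.5 + 75.6 + 4.8 + 24.0 = 189.9
Weight total: 3 + 3 + 3 + 4 = 13
WMA = 189.9 / 13 = 14.608

14.608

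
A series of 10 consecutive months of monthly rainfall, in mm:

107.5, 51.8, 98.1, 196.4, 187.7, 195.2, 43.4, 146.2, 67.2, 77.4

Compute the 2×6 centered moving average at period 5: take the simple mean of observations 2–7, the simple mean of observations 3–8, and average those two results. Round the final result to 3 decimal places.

Sum over 2–7: 51.8 + 98.1 + 196.4 + 187.7 + 195.2 + 43.4 = 772.6
Sum over 3–8: 98.1 + 196.4 + 187.7 + 195.2 + 43.4 + 146.2 = 867.0
CMA at t=5 = (772.6 + 867.0) / (2·6) = 1639.6 / 12 = 136.633

136.633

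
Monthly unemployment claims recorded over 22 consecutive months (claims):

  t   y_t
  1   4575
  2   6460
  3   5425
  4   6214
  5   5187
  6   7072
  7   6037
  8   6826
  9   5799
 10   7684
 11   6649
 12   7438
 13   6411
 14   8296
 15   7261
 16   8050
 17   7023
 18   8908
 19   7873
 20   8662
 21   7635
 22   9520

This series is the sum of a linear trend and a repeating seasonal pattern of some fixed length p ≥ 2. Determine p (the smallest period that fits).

4

First differences y_{t+1} − y_t: 1885, -1035, 789, -1027, 1885, -1035, 789, -1027, 1885, -1035, …
The difference pattern repeats every 4 terms and not for any smaller step, so p = 4.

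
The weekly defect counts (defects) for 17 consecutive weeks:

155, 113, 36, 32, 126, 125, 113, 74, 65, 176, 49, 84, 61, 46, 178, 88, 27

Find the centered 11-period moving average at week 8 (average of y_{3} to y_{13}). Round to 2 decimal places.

Sum of periods 3–13: 36 + 32 + 126 + 125 + 113 + 74 + 65 + 176 + 49 + 84 + 61 = 941
Divide by 11: 941 / 11 = 85.55

85.55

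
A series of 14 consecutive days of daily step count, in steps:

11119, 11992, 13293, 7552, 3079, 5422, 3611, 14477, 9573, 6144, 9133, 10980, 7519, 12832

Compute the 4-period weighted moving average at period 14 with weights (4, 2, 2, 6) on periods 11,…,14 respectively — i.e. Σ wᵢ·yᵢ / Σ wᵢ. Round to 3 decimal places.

Weighted sum: 4·9133 + 2·10980 + 2·7519 + 6·12832 = 36532 + 21960 + 15038 + 76992 = 150522
Weight total: 4 + 2 + 2 + 6 = 14
WMA = 150522 / 14 = 10751.571

10751.571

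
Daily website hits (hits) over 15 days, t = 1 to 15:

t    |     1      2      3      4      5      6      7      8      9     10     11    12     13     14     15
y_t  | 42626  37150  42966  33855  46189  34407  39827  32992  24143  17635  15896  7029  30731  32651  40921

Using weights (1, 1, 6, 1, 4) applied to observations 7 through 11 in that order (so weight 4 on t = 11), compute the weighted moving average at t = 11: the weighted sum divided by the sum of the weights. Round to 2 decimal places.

22992.00

Weighted sum: 1·39827 + 1·32992 + 6·24143 + 1·17635 + 4·15896 = 39827 + 32992 + 144858 + 17635 + 63584 = 298896
Weight total: 1 + 1 + 6 + 1 + 4 = 13
WMA = 298896 / 13 = 22992.00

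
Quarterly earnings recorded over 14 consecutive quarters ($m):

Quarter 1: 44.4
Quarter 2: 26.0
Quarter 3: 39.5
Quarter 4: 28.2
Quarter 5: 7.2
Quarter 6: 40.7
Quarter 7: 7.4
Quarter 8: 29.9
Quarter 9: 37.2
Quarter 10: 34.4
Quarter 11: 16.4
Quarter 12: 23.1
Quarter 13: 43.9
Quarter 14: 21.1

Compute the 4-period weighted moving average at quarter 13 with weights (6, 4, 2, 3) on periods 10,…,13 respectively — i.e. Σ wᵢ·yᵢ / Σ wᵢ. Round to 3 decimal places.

29.993

Weighted sum: 6·34.4 + 4·16.4 + 2·23.1 + 3·43.9 = 206.4 + 65.6 + 46.2 + 131.7 = 449.9
Weight total: 6 + 4 + 2 + 3 = 15
WMA = 449.9 / 15 = 29.993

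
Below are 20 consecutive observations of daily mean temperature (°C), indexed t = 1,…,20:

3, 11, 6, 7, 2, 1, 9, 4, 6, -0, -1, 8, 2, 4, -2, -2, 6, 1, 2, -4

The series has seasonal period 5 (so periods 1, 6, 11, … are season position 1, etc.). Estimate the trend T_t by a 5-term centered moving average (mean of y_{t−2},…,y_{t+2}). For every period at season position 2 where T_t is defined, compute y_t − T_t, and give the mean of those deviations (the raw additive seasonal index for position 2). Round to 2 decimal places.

5.00

Season position 2 occurs at t = 7, 12, 17 (where T_t is defined).
t=7: T_7 = 4.4000; y_7 − T_7 = 9 − 4.4000 = 4.6000
t=12: T_12 = 2.6000; y_12 − T_12 = 8 − 2.6000 = 5.4000
t=17: T_17 = 1.0000; y_17 − T_17 = 6 − 1.0000 = 5.0000
Mean deviation: (4.6000 + 5.4000 + 5.0000) / 3 = 5.00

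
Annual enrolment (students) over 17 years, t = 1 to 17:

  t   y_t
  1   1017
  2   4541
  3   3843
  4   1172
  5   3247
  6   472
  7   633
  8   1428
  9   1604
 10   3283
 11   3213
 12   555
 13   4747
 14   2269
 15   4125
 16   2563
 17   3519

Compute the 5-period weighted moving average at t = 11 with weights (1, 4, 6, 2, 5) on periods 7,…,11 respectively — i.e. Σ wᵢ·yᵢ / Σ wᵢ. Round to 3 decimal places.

2144.444

Weighted sum: 1·633 + 4·1428 + 6·1604 + 2·3283 + 5·3213 = 633 + 5712 + 9624 + 6566 + 16065 = 38600
Weight total: 1 + 4 + 6 + 2 + 5 = 18
WMA = 38600 / 18 = 2144.444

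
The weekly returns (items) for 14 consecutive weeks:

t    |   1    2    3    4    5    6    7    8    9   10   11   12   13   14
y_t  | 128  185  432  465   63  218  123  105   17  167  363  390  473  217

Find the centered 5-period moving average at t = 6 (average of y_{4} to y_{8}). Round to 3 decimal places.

Sum of periods 4–8: 465 + 63 + 218 + 123 + 105 = 974
Divide by 5: 974 / 5 = 194.800

194.800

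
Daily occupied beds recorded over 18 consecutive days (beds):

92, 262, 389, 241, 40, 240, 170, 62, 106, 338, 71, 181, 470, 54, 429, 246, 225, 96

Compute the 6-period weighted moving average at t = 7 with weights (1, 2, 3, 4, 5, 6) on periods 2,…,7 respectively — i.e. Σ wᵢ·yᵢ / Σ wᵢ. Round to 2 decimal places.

197.29

Weighted sum: 1·262 + 2·389 + 3·241 + 4·40 + 5·240 + 6·170 = 262 + 778 + 723 + 160 + 1200 + 1020 = 4143
Weight total: 1 + 2 + 3 + 4 + 5 + 6 = 21
WMA = 4143 / 21 = 197.29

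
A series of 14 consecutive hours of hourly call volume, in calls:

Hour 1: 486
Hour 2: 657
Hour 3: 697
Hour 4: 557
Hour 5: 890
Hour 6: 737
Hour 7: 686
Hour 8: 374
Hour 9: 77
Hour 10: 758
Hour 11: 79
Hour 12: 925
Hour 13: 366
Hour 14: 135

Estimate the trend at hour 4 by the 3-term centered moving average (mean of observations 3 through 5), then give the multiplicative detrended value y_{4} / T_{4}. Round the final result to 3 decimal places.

0.779

Trend T_4 = (697 + 557 + 890) / 3 = 2144/3 = 714.66667
Ratio to trend: 557 / 714.66667 = 0.779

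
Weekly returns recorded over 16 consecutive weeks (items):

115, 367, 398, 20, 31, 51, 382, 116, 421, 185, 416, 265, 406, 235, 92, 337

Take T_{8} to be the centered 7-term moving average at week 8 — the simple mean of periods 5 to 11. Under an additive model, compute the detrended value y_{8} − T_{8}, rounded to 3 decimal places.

-112.857

Trend T_8 = (31 + 51 + 382 + 116 + 421 + 185 + 416) / 7 = 1602/7 = 228.85714
Detrended value: 116 − 228.85714 = -112.857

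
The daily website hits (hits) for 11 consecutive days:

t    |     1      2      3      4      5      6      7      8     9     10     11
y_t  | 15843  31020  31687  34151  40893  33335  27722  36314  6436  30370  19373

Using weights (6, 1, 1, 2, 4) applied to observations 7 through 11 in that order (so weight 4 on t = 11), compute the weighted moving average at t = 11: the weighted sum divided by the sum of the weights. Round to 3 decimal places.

24808.143

Weighted sum: 6·27722 + 1·36314 + 1·6436 + 2·30370 + 4·19373 = 166332 + 36314 + 6436 + 60740 + 77492 = 347314
Weight total: 6 + 1 + 1 + 2 + 4 = 14
WMA = 347314 / 14 = 24808.143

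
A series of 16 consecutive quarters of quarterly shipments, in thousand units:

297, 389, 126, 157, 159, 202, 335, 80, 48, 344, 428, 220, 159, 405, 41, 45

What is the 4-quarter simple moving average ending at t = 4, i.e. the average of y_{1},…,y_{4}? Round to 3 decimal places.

Sum of periods 1–4: 297 + 389 + 126 + 157 = 969
Divide by 4: 969 / 4 = 242.250

242.250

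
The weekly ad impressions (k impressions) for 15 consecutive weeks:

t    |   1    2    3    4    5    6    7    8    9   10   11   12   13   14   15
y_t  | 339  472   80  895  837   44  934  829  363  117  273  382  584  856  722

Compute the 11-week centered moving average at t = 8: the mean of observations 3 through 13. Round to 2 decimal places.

485.27

Sum of periods 3–13: 80 + 895 + 837 + 44 + 934 + 829 + 363 + 117 + 273 + 382 + 584 = 5338
Divide by 11: 5338 / 11 = 485.27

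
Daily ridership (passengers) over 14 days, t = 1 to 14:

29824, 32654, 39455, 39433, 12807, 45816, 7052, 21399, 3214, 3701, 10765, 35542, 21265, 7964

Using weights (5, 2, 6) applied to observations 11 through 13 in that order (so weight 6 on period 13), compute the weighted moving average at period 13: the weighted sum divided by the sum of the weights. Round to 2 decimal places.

Weighted sum: 5·10765 + 2·35542 + 6·21265 = 53825 + 71084 + 127590 = 252499
Weight total: 5 + 2 + 6 = 13
WMA = 252499 / 13 = 19423.00

19423.00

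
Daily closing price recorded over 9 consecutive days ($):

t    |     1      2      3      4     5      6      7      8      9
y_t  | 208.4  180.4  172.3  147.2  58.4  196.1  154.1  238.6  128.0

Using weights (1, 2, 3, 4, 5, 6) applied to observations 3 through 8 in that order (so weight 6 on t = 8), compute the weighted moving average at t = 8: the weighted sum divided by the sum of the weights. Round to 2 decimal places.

Weighted sum: 1·172.3 + 2·147.2 + 3·58.4 + 4·196.1 + 5·154.1 + 6·238.6 = 172.3 + 294.4 + 175.2 + 784.4 + 770.5 + 1431.6 = 3628.4
Weight total: 1 + 2 + 3 + 4 + 5 + 6 = 21
WMA = 3628.4 / 21 = 172.78

172.78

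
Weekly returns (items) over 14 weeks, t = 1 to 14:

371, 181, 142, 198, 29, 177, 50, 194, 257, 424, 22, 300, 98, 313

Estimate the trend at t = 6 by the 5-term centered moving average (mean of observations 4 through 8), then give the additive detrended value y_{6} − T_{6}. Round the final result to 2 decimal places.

47.40

Trend T_6 = (198 + 29 + 177 + 50 + 194) / 5 = 648/5 = 129.6000
Detrended value: 177 − 129.6000 = 47.40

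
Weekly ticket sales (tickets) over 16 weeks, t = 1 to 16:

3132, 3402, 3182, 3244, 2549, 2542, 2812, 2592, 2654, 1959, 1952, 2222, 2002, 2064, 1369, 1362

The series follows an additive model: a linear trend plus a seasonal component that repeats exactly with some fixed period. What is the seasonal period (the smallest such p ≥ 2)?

First differences y_{t+1} − y_t: 270, -220, 62, -695, -7, 270, -220, 62, -695, -7, 270, -220, …
The difference pattern repeats every 5 terms and not for any smaller step, so p = 5.

5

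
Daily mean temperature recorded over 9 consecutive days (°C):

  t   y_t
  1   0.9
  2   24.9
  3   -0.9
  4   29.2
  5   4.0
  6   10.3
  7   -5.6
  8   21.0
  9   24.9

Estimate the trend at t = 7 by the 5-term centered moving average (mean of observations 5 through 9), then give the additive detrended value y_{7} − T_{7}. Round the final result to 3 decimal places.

-16.520

Trend T_7 = (4.0 + 10.3 + (-5.6) + 21.0 + 24.9) / 5 = 54.6/5 = 10.92000
Detrended value: -5.6 − 10.92000 = -16.520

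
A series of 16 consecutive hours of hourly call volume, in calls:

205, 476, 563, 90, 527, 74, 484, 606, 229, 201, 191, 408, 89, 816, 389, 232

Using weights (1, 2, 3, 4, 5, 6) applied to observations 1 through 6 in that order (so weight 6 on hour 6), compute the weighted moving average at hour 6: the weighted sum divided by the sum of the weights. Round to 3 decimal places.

299.286

Weighted sum: 1·205 + 2·476 + 3·563 + 4·90 + 5·527 + 6·74 = 205 + 952 + 1689 + 360 + 2635 + 444 = 6285
Weight total: 1 + 2 + 3 + 4 + 5 + 6 = 21
WMA = 6285 / 21 = 299.286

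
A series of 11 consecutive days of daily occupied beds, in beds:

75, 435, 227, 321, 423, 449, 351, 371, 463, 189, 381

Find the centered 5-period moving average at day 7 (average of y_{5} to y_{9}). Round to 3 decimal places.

Sum of periods 5–9: 423 + 449 + 351 + 371 + 463 = 2057
Divide by 5: 2057 / 5 = 411.400

411.400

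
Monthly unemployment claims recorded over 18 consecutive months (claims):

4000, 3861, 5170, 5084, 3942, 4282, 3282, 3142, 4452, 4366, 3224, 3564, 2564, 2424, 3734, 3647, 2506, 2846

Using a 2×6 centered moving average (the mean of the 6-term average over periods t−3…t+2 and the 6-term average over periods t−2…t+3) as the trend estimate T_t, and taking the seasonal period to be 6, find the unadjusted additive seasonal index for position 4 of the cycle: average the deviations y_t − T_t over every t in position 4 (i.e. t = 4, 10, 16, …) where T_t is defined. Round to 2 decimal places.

754.08

Season position 4 occurs at t = 4, 10 (where T_t is defined).
t=4: T_4 = 4330.0000; y_4 − T_4 = 5084 − 4330.0000 = 754.0000
t=10: T_10 = 3611.8333; y_10 − T_10 = 4366 − 3611.8333 = 754.1667
Mean deviation: (754.0000 + 754.1667) / 2 = 754.08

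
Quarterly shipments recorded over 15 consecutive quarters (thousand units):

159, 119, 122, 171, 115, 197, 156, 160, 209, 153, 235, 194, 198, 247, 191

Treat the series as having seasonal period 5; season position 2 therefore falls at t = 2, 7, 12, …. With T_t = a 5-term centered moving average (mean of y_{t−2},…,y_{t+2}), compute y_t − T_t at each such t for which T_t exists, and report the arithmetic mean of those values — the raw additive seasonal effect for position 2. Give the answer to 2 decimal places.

Season position 2 occurs at t = 7, 12 (where T_t is defined).
t=7: T_7 = 167.4000; y_7 − T_7 = 156 − 167.4000 = -11.4000
t=12: T_12 = 205.4000; y_12 − T_12 = 194 − 205.4000 = -11.4000
Mean deviation: (-11.4000 + -11.4000) / 2 = -11.40

-11.40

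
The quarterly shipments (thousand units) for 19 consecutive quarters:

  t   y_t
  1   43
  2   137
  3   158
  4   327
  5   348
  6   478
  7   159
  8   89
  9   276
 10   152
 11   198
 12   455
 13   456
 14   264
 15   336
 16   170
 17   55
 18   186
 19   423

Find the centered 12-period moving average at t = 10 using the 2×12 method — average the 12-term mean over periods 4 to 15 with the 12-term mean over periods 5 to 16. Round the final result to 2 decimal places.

288.29

Sum over 4–15: 327 + 348 + 478 + 159 + 89 + 276 + 152 + 198 + 455 + 456 + 264 + 336 = 3538
Sum over 5–16: 348 + 478 + 159 + 89 + 276 + 152 + 198 + 455 + 456 + 264 + 336 + 170 = 3381
CMA at t=10 = (3538 + 3381) / (2·12) = 6919 / 24 = 288.29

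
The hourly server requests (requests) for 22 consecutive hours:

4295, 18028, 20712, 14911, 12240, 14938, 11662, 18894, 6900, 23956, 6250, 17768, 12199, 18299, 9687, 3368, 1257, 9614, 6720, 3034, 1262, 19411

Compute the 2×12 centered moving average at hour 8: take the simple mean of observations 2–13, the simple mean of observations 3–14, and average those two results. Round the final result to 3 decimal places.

Sum over 2–13: 18028 + 20712 + 14911 + 12240 + 14938 + 11662 + 18894 + 6900 + 23956 + 6250 + 17768 + 12199 = 178458
Sum over 3–14: 20712 + 14911 + 12240 + 14938 + 11662 + 18894 + 6900 + 23956 + 6250 + 17768 + 12199 + 18299 = 178729
CMA at t=8 = (178458 + 178729) / (2·12) = 357187 / 24 = 14882.792

14882.792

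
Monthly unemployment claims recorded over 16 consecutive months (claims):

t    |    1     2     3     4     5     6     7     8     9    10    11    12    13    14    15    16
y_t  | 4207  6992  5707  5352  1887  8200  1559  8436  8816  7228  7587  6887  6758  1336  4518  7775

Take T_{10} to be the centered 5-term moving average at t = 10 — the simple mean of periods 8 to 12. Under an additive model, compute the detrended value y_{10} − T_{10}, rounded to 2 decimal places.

Trend T_10 = (8436 + 8816 + 7228 + 7587 + 6887) / 5 = 38954/5 = 7790.8000
Detrended value: 7228 − 7790.8000 = -562.80

-562.80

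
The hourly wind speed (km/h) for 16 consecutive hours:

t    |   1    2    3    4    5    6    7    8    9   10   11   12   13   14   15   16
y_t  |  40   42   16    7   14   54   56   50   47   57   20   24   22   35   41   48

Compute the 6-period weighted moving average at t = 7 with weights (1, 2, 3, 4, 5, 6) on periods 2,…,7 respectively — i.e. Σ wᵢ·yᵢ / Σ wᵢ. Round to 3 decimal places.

Weighted sum: 1·42 + 2·16 + 3·7 + 4·14 + 5·54 + 6·56 = 42 + 32 + 21 + 56 + 270 + 336 = 757
Weight total: 1 + 2 + 3 + 4 + 5 + 6 = 21
WMA = 757 / 21 = 36.048

36.048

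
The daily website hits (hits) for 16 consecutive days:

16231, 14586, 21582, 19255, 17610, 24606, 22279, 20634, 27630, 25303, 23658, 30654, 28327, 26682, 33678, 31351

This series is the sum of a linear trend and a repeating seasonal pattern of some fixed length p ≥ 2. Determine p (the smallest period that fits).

3

First differences y_{t+1} − y_t: -1645, 6996, -2327, -1645, 6996, -2327, -1645, 6996, …
The difference pattern repeats every 3 terms and not for any smaller step, so p = 3.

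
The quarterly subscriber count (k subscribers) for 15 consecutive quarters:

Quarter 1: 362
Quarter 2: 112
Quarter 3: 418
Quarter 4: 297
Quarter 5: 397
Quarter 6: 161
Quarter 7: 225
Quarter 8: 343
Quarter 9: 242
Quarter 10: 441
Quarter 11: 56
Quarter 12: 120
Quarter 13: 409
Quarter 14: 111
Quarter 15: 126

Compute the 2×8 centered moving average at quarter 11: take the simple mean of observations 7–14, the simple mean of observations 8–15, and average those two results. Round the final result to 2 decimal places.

237.19

Sum over 7–14: 225 + 343 + 242 + 441 + 56 + 120 + 409 + 111 = 1947
Sum over 8–15: 343 + 242 + 441 + 56 + 120 + 409 + 111 + 126 = 1848
CMA at t=11 = (1947 + 1848) / (2·8) = 3795 / 16 = 237.19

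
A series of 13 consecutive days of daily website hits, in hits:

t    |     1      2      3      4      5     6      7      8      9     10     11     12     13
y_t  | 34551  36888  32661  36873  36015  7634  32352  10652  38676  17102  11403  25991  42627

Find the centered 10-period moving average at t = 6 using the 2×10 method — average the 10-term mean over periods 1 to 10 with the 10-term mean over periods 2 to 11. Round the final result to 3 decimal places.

27183.000

Sum over 1–10: 34551 + 36888 + 32661 + 36873 + 36015 + 7634 + 32352 + 10652 + 38676 + 17102 = 283404
Sum over 2–11: 36888 + 32661 + 36873 + 36015 + 7634 + 32352 + 10652 + 38676 + 17102 + 11403 = 260256
CMA at t=6 = (283404 + 260256) / (2·10) = 543660 / 20 = 27183.000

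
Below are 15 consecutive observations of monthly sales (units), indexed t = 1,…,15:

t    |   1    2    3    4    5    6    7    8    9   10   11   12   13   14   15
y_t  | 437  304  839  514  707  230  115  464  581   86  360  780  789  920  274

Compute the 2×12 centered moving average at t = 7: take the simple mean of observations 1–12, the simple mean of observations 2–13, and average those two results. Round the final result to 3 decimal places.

Sum over 1–12: 437 + 304 + 839 + 514 + 707 + 230 + 115 + 464 + 581 + 86 + 360 + 780 = 5417
Sum over 2–13: 304 + 839 + 514 + 707 + 230 + 115 + 464 + 581 + 86 + 360 + 780 + 789 = 5769
CMA at t=7 = (5417 + 5769) / (2·12) = 11186 / 24 = 466.083

466.083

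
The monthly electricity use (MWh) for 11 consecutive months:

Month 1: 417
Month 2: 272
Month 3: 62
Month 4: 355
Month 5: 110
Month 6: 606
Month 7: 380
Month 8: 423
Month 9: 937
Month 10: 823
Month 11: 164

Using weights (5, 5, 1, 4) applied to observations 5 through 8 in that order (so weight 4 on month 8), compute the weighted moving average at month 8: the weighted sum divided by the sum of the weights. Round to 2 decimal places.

376.80

Weighted sum: 5·110 + 5·606 + 1·380 + 4·423 = 550 + 3030 + 380 + 1692 = 5652
Weight total: 5 + 5 + 1 + 4 = 15
WMA = 5652 / 15 = 376.80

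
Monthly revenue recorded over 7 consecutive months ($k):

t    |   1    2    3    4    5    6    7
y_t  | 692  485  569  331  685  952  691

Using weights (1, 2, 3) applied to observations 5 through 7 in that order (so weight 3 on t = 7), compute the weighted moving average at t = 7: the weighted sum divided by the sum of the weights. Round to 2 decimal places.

Weighted sum: 1·685 + 2·952 + 3·691 = 685 + 1904 + 2073 = 4662
Weight total: 1 + 2 + 3 = 6
WMA = 4662 / 6 = 777.00

777.00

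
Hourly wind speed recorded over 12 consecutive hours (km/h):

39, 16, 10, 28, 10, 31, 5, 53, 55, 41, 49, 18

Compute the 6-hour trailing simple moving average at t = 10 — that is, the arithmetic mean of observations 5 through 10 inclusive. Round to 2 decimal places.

32.50

Sum of periods 5–10: 10 + 31 + 5 + 53 + 55 + 41 = 195
Divide by 6: 195 / 6 = 32.50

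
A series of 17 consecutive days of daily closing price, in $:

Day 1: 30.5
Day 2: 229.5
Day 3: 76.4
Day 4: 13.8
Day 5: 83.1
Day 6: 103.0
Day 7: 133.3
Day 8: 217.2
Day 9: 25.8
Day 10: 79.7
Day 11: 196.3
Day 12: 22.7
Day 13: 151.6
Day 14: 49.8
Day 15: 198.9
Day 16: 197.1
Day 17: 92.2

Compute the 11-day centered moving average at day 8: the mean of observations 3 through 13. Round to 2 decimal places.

100.26

Sum of periods 3–13: 76.4 + 13.8 + 83.1 + 103.0 + 133.3 + 217.2 + 25.8 + 79.7 + 196.3 + 22.7 + 151.6 = 1102.9
Divide by 11: 1102.9 / 11 = 100.26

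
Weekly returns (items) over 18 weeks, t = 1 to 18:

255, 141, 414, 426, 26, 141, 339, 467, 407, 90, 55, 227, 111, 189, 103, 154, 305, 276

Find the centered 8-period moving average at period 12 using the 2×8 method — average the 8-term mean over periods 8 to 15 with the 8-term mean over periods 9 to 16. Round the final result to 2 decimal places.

186.56

Sum over 8–15: 467 + 407 + 90 + 55 + 227 + 111 + 189 + 103 = 1649
Sum over 9–16: 407 + 90 + 55 + 227 + 111 + 189 + 103 + 154 = 1336
CMA at t=12 = (1649 + 1336) / (2·8) = 2985 / 16 = 186.56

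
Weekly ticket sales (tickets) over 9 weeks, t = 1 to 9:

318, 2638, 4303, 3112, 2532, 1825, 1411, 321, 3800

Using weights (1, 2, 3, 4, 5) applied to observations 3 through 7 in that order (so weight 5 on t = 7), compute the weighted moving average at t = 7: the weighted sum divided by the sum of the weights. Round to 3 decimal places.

2165.200

Weighted sum: 1·4303 + 2·3112 + 3·2532 + 4·1825 + 5·1411 = 4303 + 6224 + 7596 + 7300 + 7055 = 32478
Weight total: 1 + 2 + 3 + 4 + 5 = 15
WMA = 32478 / 15 = 2165.200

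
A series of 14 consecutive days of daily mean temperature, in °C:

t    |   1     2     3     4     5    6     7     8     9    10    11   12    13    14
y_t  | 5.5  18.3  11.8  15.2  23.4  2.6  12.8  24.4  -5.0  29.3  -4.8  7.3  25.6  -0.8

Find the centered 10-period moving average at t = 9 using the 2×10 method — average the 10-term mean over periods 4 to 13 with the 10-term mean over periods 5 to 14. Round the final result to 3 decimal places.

12.280

Sum over 4–13: 15.2 + 23.4 + 2.6 + 12.8 + 24.4 + (-5.0) + 29.3 + (-4.8) + 7.3 + 25.6 = 130.8
Sum over 5–14: 23.4 + 2.6 + 12.8 + 24.4 + (-5.0) + 29.3 + (-4.8) + 7.3 + 25.6 + (-0.8) = 114.8
CMA at t=9 = (130.8 + 114.8) / (2·10) = 245.6 / 20 = 12.280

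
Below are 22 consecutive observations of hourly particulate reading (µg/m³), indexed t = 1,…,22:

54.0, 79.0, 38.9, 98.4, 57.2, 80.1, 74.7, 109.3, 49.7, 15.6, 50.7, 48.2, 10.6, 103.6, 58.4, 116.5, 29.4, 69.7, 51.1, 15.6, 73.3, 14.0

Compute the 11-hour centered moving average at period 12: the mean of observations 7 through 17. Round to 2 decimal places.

Sum of periods 7–17: 74.7 + 109.3 + 49.7 + 15.6 + 50.7 + 48.2 + 10.6 + 103.6 + 58.4 + 116.5 + 29.4 = 666.7
Divide by 11: 666.7 / 11 = 60.61

60.61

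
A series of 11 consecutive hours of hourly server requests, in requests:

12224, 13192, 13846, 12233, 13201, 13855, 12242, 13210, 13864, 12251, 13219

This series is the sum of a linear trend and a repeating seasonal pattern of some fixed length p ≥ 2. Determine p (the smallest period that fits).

3

First differences y_{t+1} − y_t: 968, 654, -1613, 968, 654, -1613, 968, 654, …
The difference pattern repeats every 3 terms and not for any smaller step, so p = 3.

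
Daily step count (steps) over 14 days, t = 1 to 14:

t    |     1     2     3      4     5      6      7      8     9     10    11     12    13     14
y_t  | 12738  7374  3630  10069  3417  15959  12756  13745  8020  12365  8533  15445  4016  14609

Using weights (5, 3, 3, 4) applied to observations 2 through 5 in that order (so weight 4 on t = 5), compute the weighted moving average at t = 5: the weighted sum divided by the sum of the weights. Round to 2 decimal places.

6109.00

Weighted sum: 5·7374 + 3·3630 + 3·10069 + 4·3417 = 36870 + 10890 + 30207 + 13668 = 91635
Weight total: 5 + 3 + 3 + 4 = 15
WMA = 91635 / 15 = 6109.00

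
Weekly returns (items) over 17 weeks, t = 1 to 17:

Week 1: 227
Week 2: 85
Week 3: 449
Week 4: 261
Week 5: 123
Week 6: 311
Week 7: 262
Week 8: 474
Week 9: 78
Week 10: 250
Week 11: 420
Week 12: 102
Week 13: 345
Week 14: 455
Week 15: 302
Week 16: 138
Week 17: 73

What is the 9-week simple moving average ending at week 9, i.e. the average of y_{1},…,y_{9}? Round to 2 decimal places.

Sum of periods 1–9: 227 + 85 + 449 + 261 + 123 + 311 + 262 + 474 + 78 = 2270
Divide by 9: 2270 / 9 = 252.22

252.22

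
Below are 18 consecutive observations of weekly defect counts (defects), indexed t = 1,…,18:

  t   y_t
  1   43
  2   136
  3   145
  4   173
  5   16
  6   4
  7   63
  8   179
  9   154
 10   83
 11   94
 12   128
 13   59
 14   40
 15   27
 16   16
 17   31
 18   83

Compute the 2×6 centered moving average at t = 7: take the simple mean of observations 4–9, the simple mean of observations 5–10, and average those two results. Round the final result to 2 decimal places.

Sum over 4–9: 173 + 16 + 4 + 63 + 179 + 154 = 589
Sum over 5–10: 16 + 4 + 63 + 179 + 154 + 83 = 499
CMA at t=7 = (589 + 499) / (2·6) = 1088 / 12 = 90.67

90.67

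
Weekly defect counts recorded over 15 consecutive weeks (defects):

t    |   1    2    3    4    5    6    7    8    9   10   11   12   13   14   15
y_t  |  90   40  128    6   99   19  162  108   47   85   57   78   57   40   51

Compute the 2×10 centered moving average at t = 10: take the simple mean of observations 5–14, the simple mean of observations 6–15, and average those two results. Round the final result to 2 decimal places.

Sum over 5–14: 99 + 19 + 162 + 108 + 47 + 85 + 57 + 78 + 57 + 40 = 752
Sum over 6–15: 19 + 162 + 108 + 47 + 85 + 57 + 78 + 57 + 40 + 51 = 704
CMA at t=10 = (752 + 704) / (2·10) = 1456 / 20 = 72.80

72.80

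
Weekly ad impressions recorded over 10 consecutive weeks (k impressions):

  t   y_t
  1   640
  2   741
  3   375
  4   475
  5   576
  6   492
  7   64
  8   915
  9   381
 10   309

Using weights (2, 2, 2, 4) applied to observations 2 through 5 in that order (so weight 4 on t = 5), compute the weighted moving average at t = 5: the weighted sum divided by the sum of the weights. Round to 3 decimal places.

548.600

Weighted sum: 2·741 + 2·375 + 2·475 + 4·576 = 1482 + 750 + 950 + 2304 = 5486
Weight total: 2 + 2 + 2 + 4 = 10
WMA = 5486 / 10 = 548.600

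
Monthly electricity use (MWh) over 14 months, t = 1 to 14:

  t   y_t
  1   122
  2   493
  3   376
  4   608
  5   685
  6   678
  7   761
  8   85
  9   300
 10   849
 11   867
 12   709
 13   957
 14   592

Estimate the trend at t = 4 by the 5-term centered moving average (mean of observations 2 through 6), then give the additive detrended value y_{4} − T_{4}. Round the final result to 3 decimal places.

40.000

Trend T_4 = (493 + 376 + 608 + 685 + 678) / 5 = 2840/5 = 568.00000
Detrended value: 608 − 568.00000 = 40.000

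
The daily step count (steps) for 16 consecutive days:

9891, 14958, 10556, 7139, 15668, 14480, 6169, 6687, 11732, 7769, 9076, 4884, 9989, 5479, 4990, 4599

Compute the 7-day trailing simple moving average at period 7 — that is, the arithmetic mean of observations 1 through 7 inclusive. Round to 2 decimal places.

Sum of periods 1–7: 9891 + 14958 + 10556 + 7139 + 15668 + 14480 + 6169 = 78861
Divide by 7: 78861 / 7 = 11265.86

11265.86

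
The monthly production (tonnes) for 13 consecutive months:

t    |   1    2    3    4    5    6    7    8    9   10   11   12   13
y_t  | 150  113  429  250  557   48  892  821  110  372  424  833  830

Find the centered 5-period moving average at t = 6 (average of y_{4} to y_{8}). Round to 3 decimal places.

513.600

Sum of periods 4–8: 250 + 557 + 48 + 892 + 821 = 2568
Divide by 5: 2568 / 5 = 513.600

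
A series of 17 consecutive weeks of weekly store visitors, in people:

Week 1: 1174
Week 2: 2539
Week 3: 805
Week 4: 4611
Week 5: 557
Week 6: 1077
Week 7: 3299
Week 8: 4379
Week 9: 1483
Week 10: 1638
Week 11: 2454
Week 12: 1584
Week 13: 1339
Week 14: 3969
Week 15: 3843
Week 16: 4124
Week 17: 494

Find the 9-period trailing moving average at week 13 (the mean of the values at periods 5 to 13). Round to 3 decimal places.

Sum of periods 5–13: 557 + 1077 + 3299 + 4379 + 1483 + 1638 + 2454 + 1584 + 1339 = 17810
Divide by 9: 17810 / 9 = 1978.889

1978.889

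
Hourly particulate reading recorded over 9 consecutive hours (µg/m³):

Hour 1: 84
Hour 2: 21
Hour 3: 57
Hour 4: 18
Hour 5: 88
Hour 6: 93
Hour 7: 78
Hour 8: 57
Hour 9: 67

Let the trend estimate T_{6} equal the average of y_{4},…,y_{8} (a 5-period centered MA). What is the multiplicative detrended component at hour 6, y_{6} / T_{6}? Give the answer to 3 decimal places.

1.392

Trend T_6 = (18 + 88 + 93 + 78 + 57) / 5 = 334/5 = 66.80000
Ratio to trend: 93 / 66.80000 = 1.392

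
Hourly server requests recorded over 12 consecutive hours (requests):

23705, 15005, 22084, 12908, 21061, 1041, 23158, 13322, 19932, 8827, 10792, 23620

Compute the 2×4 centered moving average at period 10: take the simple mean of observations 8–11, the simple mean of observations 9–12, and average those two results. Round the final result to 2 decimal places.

Sum over 8–11: 13322 + 19932 + 8827 + 10792 = 52873
Sum over 9–12: 19932 + 8827 + 10792 + 23620 = 63171
CMA at t=10 = (52873 + 63171) / (2·4) = 116044 / 8 = 14505.50

14505.50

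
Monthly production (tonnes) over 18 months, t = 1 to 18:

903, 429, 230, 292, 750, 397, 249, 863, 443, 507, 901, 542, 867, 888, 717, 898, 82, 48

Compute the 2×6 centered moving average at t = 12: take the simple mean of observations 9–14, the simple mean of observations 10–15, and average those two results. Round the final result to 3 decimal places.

714.167

Sum over 9–14: 443 + 507 + 901 + 542 + 867 + 888 = 4148
Sum over 10–15: 507 + 901 + 542 + 867 + 888 + 717 = 4422
CMA at t=12 = (4148 + 4422) / (2·6) = 8570 / 12 = 714.167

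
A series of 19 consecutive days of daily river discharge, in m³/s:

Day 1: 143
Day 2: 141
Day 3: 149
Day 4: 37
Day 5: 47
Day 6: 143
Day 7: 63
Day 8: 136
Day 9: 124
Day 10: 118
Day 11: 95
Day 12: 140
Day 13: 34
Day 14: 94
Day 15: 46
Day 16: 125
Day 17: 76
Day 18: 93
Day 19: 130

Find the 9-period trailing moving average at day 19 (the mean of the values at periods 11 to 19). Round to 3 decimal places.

92.556

Sum of periods 11–19: 95 + 140 + 34 + 94 + 46 + 125 + 76 + 93 + 130 = 833
Divide by 9: 833 / 9 = 92.556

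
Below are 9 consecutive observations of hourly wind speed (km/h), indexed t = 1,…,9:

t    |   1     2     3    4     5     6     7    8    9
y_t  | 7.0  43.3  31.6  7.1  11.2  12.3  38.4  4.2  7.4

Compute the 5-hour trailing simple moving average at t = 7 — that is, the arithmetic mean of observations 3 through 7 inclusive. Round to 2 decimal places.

Sum of periods 3–7: 31.6 + 7.1 + 11.2 + 12.3 + 38.4 = 100.6
Divide by 5: 100.6 / 5 = 20.12

20.12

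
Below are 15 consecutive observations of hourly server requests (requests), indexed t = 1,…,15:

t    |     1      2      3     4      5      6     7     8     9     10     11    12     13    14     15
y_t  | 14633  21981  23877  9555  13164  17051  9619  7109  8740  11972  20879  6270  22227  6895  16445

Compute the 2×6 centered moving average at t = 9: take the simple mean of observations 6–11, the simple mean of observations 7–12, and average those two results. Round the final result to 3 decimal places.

11663.250

Sum over 6–11: 17051 + 9619 + 7109 + 8740 + 11972 + 20879 = 75370
Sum over 7–12: 9619 + 7109 + 8740 + 11972 + 20879 + 6270 = 64589
CMA at t=9 = (75370 + 64589) / (2·6) = 139959 / 12 = 11663.250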